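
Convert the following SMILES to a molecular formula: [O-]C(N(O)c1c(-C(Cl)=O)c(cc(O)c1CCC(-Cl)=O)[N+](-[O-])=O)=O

C11H7Cl2N2O8-

Heavy atoms from the SMILES: 11 C, 2 Cl, 2 N, 8 O.
Implicit hydrogens by atom environment:
  5 × C (aromatic): no H
  4 × O: no H
  3 × C: no H
  2 × C: 2 H each → 4
  2 × Cl: no H
  2 × O: 1 H each → 2
  2 × O (charge -1): no H
  1 × C (aromatic): 1 H
  1 × N: no H
  1 × N (charge +1): no H
  Total hydrogens = 7.
Net charge -1.
Molecular formula: C11H7Cl2N2O8-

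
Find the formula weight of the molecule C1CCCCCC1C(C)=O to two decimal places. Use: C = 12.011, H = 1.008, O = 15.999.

Molecular formula: C9H16O.
M = 9×12.011 + 16×1.008 + 1×15.999 = 140.23 g/mol.

140.23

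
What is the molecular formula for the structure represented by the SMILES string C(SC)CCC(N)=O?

Heavy atoms from the SMILES: 5 C, 1 N, 1 O, 1 S.
Implicit hydrogens by atom environment:
  3 × C: 2 H each → 6
  1 × C: 3 H
  1 × C: no H
  1 × N: 2 H
  1 × O: no H
  1 × S: no H
  Total hydrogens = 11.
Molecular formula: C5H11NOS

C5H11NOS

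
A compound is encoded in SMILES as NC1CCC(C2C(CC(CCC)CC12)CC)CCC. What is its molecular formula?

C18H35N

Heavy atoms from the SMILES: 18 C, 1 N.
Implicit hydrogens by atom environment:
  9 × C: 2 H each → 18
  6 × C: 1 H each → 6
  3 × C: 3 H each → 9
  1 × N: 2 H
  Total hydrogens = 35.
Molecular formula: C18H35N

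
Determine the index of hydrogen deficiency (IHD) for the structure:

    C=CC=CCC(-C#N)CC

Molecular formula from the SMILES: C9H13N.
DoU = (2C + 2 + N − H − X)/2 = (2·9 + 2 + 1 − 13 − 0)/2 = 8/2 = 4.
(Structurally: 0 ring(s) + 4 π bond(s) = 4.)

4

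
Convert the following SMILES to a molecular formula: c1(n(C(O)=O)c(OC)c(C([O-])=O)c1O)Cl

Heavy atoms from the SMILES: 7 C, 1 Cl, 1 N, 6 O.
Implicit hydrogens by atom environment:
  4 × C (aromatic): no H
  3 × O: no H
  2 × C: no H
  2 × O: 1 H each → 2
  1 × C: 3 H
  1 × Cl: no H
  1 × N (aromatic): no H
  1 × O (charge -1): no H
  Total hydrogens = 5.
Net charge -1.
Molecular formula: C7H5ClNO6-

C7H5ClNO6-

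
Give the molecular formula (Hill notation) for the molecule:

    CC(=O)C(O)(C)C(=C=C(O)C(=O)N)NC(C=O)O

C10H14N2O6

Heavy atoms from the SMILES: 10 C, 2 N, 6 O.
Implicit hydrogens by atom environment:
  6 × C: no H
  3 × O: 1 H each → 3
  3 × O: no H
  2 × C: 3 H each → 6
  2 × C: 1 H each → 2
  1 × N: 2 H
  1 × N: 1 H
  Total hydrogens = 14.
Molecular formula: C10H14N2O6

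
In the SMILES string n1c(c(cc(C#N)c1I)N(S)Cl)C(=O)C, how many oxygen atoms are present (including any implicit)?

The symbol for oxygen appears 1 time in the SMILES.

1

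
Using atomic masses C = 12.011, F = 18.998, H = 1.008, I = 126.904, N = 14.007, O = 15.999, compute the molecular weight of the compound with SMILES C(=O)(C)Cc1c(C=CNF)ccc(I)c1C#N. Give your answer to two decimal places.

Molecular formula: C12H10FIN2O.
M = 12×12.011 + 1×18.998 + 10×1.008 + 1×126.904 + 2×14.007 + 1×15.999 = 344.13 g/mol.

344.13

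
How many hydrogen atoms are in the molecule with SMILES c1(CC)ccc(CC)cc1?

Hydrogens are implicit in SMILES; fill each atom to its normal valence:
  4 × C (aromatic): 1 H each → 4
  2 × C: 3 H each → 6
  2 × C: 2 H each → 4
  2 × C (aromatic): no H
  Total hydrogens = 14.

14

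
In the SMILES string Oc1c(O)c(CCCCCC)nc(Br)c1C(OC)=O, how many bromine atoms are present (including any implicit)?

1

The symbol for bromine appears 1 time in the SMILES.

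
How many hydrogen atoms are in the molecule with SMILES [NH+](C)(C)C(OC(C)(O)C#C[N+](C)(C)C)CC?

26

Hydrogens are implicit in SMILES; fill each atom to its normal valence:
  7 × C: 3 H each → 21
  3 × C: no H
  1 × C: 2 H
  1 × C: 1 H
  1 × N (charge +1): 1 H
  1 × N (charge +1): no H
  1 × O: 1 H
  1 × O: no H
  Total hydrogens = 26.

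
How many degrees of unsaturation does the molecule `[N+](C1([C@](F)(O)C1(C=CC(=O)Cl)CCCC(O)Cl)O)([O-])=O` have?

Molecular formula from the SMILES: C10H12Cl2FNO6.
DoU = (2C + 2 + N − H − X)/2 = (2·10 + 2 + 1 − 12 − 3)/2 = 8/2 = 4.
(Structurally: 1 ring(s) + 3 π bond(s) = 4.)

4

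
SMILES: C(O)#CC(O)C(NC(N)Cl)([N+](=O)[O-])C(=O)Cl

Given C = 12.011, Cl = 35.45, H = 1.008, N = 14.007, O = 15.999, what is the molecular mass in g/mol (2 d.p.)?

272.04

Molecular formula: C6H7Cl2N3O5.
M = 6×12.011 + 2×35.45 + 7×1.008 + 3×14.007 + 5×15.999 = 272.04 g/mol.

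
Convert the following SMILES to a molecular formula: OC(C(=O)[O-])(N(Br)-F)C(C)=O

Heavy atoms from the SMILES: 1 Br, 4 C, 1 F, 1 N, 4 O.
Implicit hydrogens by atom environment:
  3 × C: no H
  2 × O: no H
  1 × Br: no H
  1 × C: 3 H
  1 × F: no H
  1 × N: no H
  1 × O: 1 H
  1 × O (charge -1): no H
  Total hydrogens = 4.
Net charge -1.
Molecular formula: C4H4BrFNO4-

C4H4BrFNO4-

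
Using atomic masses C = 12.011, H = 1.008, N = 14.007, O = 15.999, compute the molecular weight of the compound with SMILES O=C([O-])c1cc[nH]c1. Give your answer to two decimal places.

Molecular formula: C5H4NO2-.
M = 5×12.011 + 4×1.008 + 1×14.007 + 2×15.999 = 110.09 g/mol.

110.09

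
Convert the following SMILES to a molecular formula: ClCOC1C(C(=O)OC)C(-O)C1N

C7H12ClNO4

Heavy atoms from the SMILES: 7 C, 1 Cl, 1 N, 4 O.
Implicit hydrogens by atom environment:
  4 × C: 1 H each → 4
  3 × O: no H
  1 × C: 3 H
  1 × C: 2 H
  1 × C: no H
  1 × Cl: no H
  1 × N: 2 H
  1 × O: 1 H
  Total hydrogens = 12.
Molecular formula: C7H12ClNO4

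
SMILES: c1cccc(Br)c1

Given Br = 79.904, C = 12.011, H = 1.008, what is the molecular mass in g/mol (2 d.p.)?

157.01

Molecular formula: C6H5Br.
M = 1×79.904 + 6×12.011 + 5×1.008 = 157.01 g/mol.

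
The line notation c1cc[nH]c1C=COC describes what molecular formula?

Heavy atoms from the SMILES: 7 C, 1 N, 1 O.
Implicit hydrogens by atom environment:
  3 × C (aromatic): 1 H each → 3
  2 × C: 1 H each → 2
  1 × C: 3 H
  1 × C (aromatic): no H
  1 × N (aromatic): 1 H
  1 × O: no H
  Total hydrogens = 9.
Molecular formula: C7H9NO

C7H9NO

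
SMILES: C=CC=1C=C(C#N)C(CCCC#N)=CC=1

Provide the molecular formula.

Heavy atoms from the SMILES: 13 C, 2 N.
Implicit hydrogens by atom environment:
  4 × C: 2 H each → 8
  3 × C (aromatic): 1 H each → 3
  3 × C (aromatic): no H
  2 × C: no H
  2 × N: no H
  1 × C: 1 H
  Total hydrogens = 12.
Molecular formula: C13H12N2

C13H12N2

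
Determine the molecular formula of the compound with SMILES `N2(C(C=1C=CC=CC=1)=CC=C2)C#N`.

C11H8N2

Heavy atoms from the SMILES: 11 C, 2 N.
Implicit hydrogens by atom environment:
  8 × C (aromatic): 1 H each → 8
  2 × C (aromatic): no H
  1 × C: no H
  1 × N (aromatic): no H
  1 × N: no H
  Total hydrogens = 8.
Molecular formula: C11H8N2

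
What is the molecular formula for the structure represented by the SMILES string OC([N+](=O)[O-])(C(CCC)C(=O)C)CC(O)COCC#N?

C12H20N2O6

Heavy atoms from the SMILES: 12 C, 2 N, 6 O.
Implicit hydrogens by atom environment:
  5 × C: 2 H each → 10
  3 × C: no H
  3 × O: no H
  2 × C: 3 H each → 6
  2 × C: 1 H each → 2
  2 × O: 1 H each → 2
  1 × N (charge +1): no H
  1 × N: no H
  1 × O (charge -1): no H
  Total hydrogens = 20.
Molecular formula: C12H20N2O6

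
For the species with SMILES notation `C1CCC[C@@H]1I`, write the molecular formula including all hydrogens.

Heavy atoms from the SMILES: 5 C, 1 I.
Implicit hydrogens by atom environment:
  4 × C: 2 H each → 8
  1 × C: 1 H
  1 × I: no H
  Total hydrogens = 9.
Molecular formula: C5H9I

C5H9I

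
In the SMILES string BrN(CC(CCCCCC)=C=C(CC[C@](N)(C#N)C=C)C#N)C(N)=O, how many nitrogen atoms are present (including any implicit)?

5

The symbol for nitrogen appears 5 times in the SMILES.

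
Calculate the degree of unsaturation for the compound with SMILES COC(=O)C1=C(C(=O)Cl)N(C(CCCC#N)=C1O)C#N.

9

Molecular formula from the SMILES: C12H10ClN3O4.
DoU = (2C + 2 + N − H − X)/2 = (2·12 + 2 + 3 − 10 − 1)/2 = 18/2 = 9.
(Structurally: 1 ring(s) + 8 π bond(s) = 9.)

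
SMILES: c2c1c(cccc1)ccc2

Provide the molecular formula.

Heavy atoms from the SMILES: 10 C.
Implicit hydrogens by atom environment:
  8 × C (aromatic): 1 H each → 8
  2 × C (aromatic): no H
  Total hydrogens = 8.
Molecular formula: C10H8

C10H8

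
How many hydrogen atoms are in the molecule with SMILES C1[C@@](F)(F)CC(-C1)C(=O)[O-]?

7

Hydrogens are implicit in SMILES; fill each atom to its normal valence:
  3 × C: 2 H each → 6
  2 × C: no H
  2 × F: no H
  1 × C: 1 H
  1 × O: no H
  1 × O (charge -1): no H
  Total hydrogens = 7.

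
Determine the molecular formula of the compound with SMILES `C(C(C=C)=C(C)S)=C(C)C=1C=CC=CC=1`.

C14H16S

Heavy atoms from the SMILES: 14 C, 1 S.
Implicit hydrogens by atom environment:
  5 × C (aromatic): 1 H each → 5
  3 × C: no H
  2 × C: 3 H each → 6
  2 × C: 1 H each → 2
  1 × C: 2 H
  1 × C (aromatic): no H
  1 × S: 1 H
  Total hydrogens = 16.
Molecular formula: C14H16S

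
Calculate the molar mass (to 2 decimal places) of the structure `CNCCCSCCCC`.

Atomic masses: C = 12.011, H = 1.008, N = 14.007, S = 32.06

Molecular formula: C8H19NS.
M = 8×12.011 + 19×1.008 + 1×14.007 + 1×32.06 = 161.31 g/mol.

161.31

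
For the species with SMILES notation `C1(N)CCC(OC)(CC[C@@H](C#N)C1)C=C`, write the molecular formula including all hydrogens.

Heavy atoms from the SMILES: 12 C, 2 N, 1 O.
Implicit hydrogens by atom environment:
  6 × C: 2 H each → 12
  3 × C: 1 H each → 3
  2 × C: no H
  1 × C: 3 H
  1 × N: 2 H
  1 × N: no H
  1 × O: no H
  Total hydrogens = 20.
Molecular formula: C12H20N2O

C12H20N2O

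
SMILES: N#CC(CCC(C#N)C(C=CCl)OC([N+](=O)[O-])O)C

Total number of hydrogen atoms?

Hydrogens are implicit in SMILES; fill each atom to its normal valence:
  6 × C: 1 H each → 6
  2 × C: 2 H each → 4
  2 × C: no H
  2 × N: no H
  2 × O: no H
  1 × C: 3 H
  1 × Cl: no H
  1 × N (charge +1): no H
  1 × O: 1 H
  1 × O (charge -1): no H
  Total hydrogens = 14.

14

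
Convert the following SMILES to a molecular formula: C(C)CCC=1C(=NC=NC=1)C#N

C9H11N3

Heavy atoms from the SMILES: 9 C, 3 N.
Implicit hydrogens by atom environment:
  3 × C: 2 H each → 6
  2 × C (aromatic): 1 H each → 2
  2 × C (aromatic): no H
  2 × N (aromatic): no H
  1 × C: 3 H
  1 × C: no H
  1 × N: no H
  Total hydrogens = 11.
Molecular formula: C9H11N3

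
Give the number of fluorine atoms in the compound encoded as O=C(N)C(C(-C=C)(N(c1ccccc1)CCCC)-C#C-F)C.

The symbol for fluorine appears 1 time in the SMILES.

1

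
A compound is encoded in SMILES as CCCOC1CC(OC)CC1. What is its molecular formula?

C9H18O2

Heavy atoms from the SMILES: 9 C, 2 O.
Implicit hydrogens by atom environment:
  5 × C: 2 H each → 10
  2 × C: 3 H each → 6
  2 × C: 1 H each → 2
  2 × O: no H
  Total hydrogens = 18.
Molecular formula: C9H18O2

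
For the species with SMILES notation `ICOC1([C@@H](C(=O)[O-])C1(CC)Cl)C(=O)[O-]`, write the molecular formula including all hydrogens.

Heavy atoms from the SMILES: 8 C, 1 Cl, 1 I, 5 O.
Implicit hydrogens by atom environment:
  4 × C: no H
  3 × O: no H
  2 × C: 2 H each → 4
  2 × O (charge -1): no H
  1 × C: 3 H
  1 × C: 1 H
  1 × Cl: no H
  1 × I: no H
  Total hydrogens = 8.
Net charge -2.
Molecular formula: [C8H8ClIO5]2-

[C8H8ClIO5]2-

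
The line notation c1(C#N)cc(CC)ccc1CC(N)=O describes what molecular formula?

C11H12N2O

Heavy atoms from the SMILES: 11 C, 2 N, 1 O.
Implicit hydrogens by atom environment:
  3 × C (aromatic): 1 H each → 3
  3 × C (aromatic): no H
  2 × C: 2 H each → 4
  2 × C: no H
  1 × C: 3 H
  1 × N: 2 H
  1 × N: no H
  1 × O: no H
  Total hydrogens = 12.
Molecular formula: C11H12N2O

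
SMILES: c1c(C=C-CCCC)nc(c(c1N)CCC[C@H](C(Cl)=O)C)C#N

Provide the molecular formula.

C18H24ClN3O

Heavy atoms from the SMILES: 18 C, 1 Cl, 3 N, 1 O.
Implicit hydrogens by atom environment:
  6 × C: 2 H each → 12
  4 × C (aromatic): no H
  3 × C: 1 H each → 3
  2 × C: 3 H each → 6
  2 × C: no H
  1 × C (aromatic): 1 H
  1 × Cl: no H
  1 × N: 2 H
  1 × N (aromatic): no H
  1 × N: no H
  1 × O: no H
  Total hydrogens = 24.
Molecular formula: C18H24ClN3O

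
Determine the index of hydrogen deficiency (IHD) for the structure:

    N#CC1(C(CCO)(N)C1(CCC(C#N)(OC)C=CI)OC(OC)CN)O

Molecular formula from the SMILES: C16H25IN4O5.
DoU = (2C + 2 + N − H − X)/2 = (2·16 + 2 + 4 − 25 − 1)/2 = 12/2 = 6.
(Structurally: 1 ring(s) + 5 π bond(s) = 6.)

6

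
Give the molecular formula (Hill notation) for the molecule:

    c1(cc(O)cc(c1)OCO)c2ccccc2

C13H12O3

Heavy atoms from the SMILES: 13 C, 3 O.
Implicit hydrogens by atom environment:
  8 × C (aromatic): 1 H each → 8
  4 × C (aromatic): no H
  2 × O: 1 H each → 2
  1 × C: 2 H
  1 × O: no H
  Total hydrogens = 12.
Molecular formula: C13H12O3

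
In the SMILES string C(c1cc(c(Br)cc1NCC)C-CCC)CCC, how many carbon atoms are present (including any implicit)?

16

The symbol for carbon appears 16 times in the SMILES. Lowercase c denotes aromatic carbon and counts toward C.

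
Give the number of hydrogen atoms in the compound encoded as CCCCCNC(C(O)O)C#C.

Hydrogens are implicit in SMILES; fill each atom to its normal valence:
  4 × C: 2 H each → 8
  3 × C: 1 H each → 3
  2 × O: 1 H each → 2
  1 × C: 3 H
  1 × C: no H
  1 × N: 1 H
  Total hydrogens = 17.

17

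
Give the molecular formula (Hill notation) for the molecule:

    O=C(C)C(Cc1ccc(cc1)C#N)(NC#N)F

C12H10FN3O

Heavy atoms from the SMILES: 12 C, 1 F, 3 N, 1 O.
Implicit hydrogens by atom environment:
  4 × C (aromatic): 1 H each → 4
  4 × C: no H
  2 × C (aromatic): no H
  2 × N: no H
  1 × C: 3 H
  1 × C: 2 H
  1 × F: no H
  1 × N: 1 H
  1 × O: no H
  Total hydrogens = 10.
Molecular formula: C12H10FN3O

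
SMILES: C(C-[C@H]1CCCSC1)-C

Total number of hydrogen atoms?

Hydrogens are implicit in SMILES; fill each atom to its normal valence:
  6 × C: 2 H each → 12
  1 × C: 3 H
  1 × C: 1 H
  1 × S: no H
  Total hydrogens = 16.

16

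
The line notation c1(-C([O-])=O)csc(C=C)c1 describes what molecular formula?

Heavy atoms from the SMILES: 7 C, 2 O, 1 S.
Implicit hydrogens by atom environment:
  2 × C (aromatic): 1 H each → 2
  2 × C (aromatic): no H
  1 × C: 2 H
  1 × C: 1 H
  1 × C: no H
  1 × O: no H
  1 × O (charge -1): no H
  1 × S (aromatic): no H
  Total hydrogens = 5.
Net charge -1.
Molecular formula: C7H5O2S-

C7H5O2S-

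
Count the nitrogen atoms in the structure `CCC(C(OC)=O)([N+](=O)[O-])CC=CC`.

1

The symbol for nitrogen appears 1 time in the SMILES.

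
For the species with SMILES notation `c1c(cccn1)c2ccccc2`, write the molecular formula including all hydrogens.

C11H9N

Heavy atoms from the SMILES: 11 C, 1 N.
Implicit hydrogens by atom environment:
  9 × C (aromatic): 1 H each → 9
  2 × C (aromatic): no H
  1 × N (aromatic): no H
  Total hydrogens = 9.
Molecular formula: C11H9N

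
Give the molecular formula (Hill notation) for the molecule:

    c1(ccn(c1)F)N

C4H5FN2

Heavy atoms from the SMILES: 4 C, 1 F, 2 N.
Implicit hydrogens by atom environment:
  3 × C (aromatic): 1 H each → 3
  1 × C (aromatic): no H
  1 × F: no H
  1 × N: 2 H
  1 × N (aromatic): no H
  Total hydrogens = 5.
Molecular formula: C4H5FN2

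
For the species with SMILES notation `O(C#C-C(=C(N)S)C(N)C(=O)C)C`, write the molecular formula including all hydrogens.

Heavy atoms from the SMILES: 8 C, 2 N, 2 O, 1 S.
Implicit hydrogens by atom environment:
  5 × C: no H
  2 × C: 3 H each → 6
  2 × N: 2 H each → 4
  2 × O: no H
  1 × C: 1 H
  1 × S: 1 H
  Total hydrogens = 12.
Molecular formula: C8H12N2O2S

C8H12N2O2S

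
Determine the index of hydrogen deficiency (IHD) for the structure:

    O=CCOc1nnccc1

5

Molecular formula from the SMILES: C6H6N2O2.
DoU = (2C + 2 + N − H − X)/2 = (2·6 + 2 + 2 − 6 − 0)/2 = 10/2 = 5.
(Structurally: 1 ring(s) + 4 π bond(s) = 5.)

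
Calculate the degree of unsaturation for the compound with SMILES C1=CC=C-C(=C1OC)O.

4

Molecular formula from the SMILES: C7H8O2.
DoU = (2C + 2 + N − H − X)/2 = (2·7 + 2 + 0 − 8 − 0)/2 = 8/2 = 4.
(Structurally: 1 ring(s) + 3 π bond(s) = 4.)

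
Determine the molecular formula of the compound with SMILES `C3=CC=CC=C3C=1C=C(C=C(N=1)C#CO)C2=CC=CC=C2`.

Heavy atoms from the SMILES: 19 C, 1 N, 1 O.
Implicit hydrogens by atom environment:
  12 × C (aromatic): 1 H each → 12
  5 × C (aromatic): no H
  2 × C: no H
  1 × N (aromatic): no H
  1 × O: 1 H
  Total hydrogens = 13.
Molecular formula: C19H13NO

C19H13NO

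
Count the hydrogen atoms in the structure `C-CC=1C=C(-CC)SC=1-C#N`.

Hydrogens are implicit in SMILES; fill each atom to its normal valence:
  3 × C (aromatic): no H
  2 × C: 3 H each → 6
  2 × C: 2 H each → 4
  1 × C (aromatic): 1 H
  1 × C: no H
  1 × N: no H
  1 × S (aromatic): no H
  Total hydrogens = 11.

11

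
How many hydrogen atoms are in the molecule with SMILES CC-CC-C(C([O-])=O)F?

Hydrogens are implicit in SMILES; fill each atom to its normal valence:
  3 × C: 2 H each → 6
  1 × C: 3 H
  1 × C: 1 H
  1 × C: no H
  1 × F: no H
  1 × O: no H
  1 × O (charge -1): no H
  Total hydrogens = 10.

10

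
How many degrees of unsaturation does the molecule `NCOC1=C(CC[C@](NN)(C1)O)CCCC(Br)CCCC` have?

2

Molecular formula from the SMILES: C15H30BrN3O2.
DoU = (2C + 2 + N − H − X)/2 = (2·15 + 2 + 3 − 30 − 1)/2 = 4/2 = 2.
(Structurally: 1 ring(s) + 1 π bond(s) = 2.)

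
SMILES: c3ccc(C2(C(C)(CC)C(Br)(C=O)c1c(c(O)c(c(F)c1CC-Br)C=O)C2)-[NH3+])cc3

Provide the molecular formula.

Heavy atoms from the SMILES: 2 Br, 23 C, 1 F, 1 N, 3 O.
Implicit hydrogens by atom environment:
  7 × C (aromatic): no H
  5 × C (aromatic): 1 H each → 5
  4 × C: 2 H each → 8
  3 × C: no H
  2 × Br: no H
  2 × C: 3 H each → 6
  2 × C: 1 H each → 2
  2 × O: no H
  1 × F: no H
  1 × N (charge +1): 3 H
  1 × O: 1 H
  Total hydrogens = 25.
Net charge +1.
Molecular formula: C23H25Br2FNO3+

C23H25Br2FNO3+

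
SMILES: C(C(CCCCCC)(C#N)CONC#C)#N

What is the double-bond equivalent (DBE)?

6

Molecular formula from the SMILES: C12H17N3O.
DoU = (2C + 2 + N − H − X)/2 = (2·12 + 2 + 3 − 17 − 0)/2 = 12/2 = 6.
(Structurally: 0 ring(s) + 6 π bond(s) = 6.)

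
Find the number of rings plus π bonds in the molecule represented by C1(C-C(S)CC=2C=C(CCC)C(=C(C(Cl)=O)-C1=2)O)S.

6

Molecular formula from the SMILES: C14H17ClO2S2.
DoU = (2C + 2 + N − H − X)/2 = (2·14 + 2 + 0 − 17 − 1)/2 = 12/2 = 6.
(Structurally: 2 ring(s) + 4 π bond(s) = 6.)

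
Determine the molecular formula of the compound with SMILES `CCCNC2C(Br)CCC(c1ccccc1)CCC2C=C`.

Heavy atoms from the SMILES: 1 Br, 19 C, 1 N.
Implicit hydrogens by atom environment:
  7 × C: 2 H each → 14
  5 × C: 1 H each → 5
  5 × C (aromatic): 1 H each → 5
  1 × Br: no H
  1 × C: 3 H
  1 × C (aromatic): no H
  1 × N: 1 H
  Total hydrogens = 28.
Molecular formula: C19H28BrN

C19H28BrN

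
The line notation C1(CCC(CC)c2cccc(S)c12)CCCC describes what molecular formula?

Heavy atoms from the SMILES: 16 C, 1 S.
Implicit hydrogens by atom environment:
  6 × C: 2 H each → 12
  3 × C (aromatic): 1 H each → 3
  3 × C (aromatic): no H
  2 × C: 3 H each → 6
  2 × C: 1 H each → 2
  1 × S: 1 H
  Total hydrogens = 24.
Molecular formula: C16H24S

C16H24S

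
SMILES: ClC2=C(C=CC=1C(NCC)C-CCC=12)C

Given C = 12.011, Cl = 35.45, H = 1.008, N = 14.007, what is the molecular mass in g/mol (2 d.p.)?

223.74

Molecular formula: C13H18ClN.
M = 13×12.011 + 1×35.45 + 18×1.008 + 1×14.007 = 223.74 g/mol.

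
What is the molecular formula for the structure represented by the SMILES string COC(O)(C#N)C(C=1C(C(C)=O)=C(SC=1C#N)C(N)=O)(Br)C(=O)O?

Heavy atoms from the SMILES: 1 Br, 13 C, 3 N, 6 O, 1 S.
Implicit hydrogens by atom environment:
  7 × C: no H
  4 × C (aromatic): no H
  4 × O: no H
  2 × C: 3 H each → 6
  2 × N: no H
  2 × O: 1 H each → 2
  1 × Br: no H
  1 × N: 2 H
  1 × S (aromatic): no H
  Total hydrogens = 10.
Molecular formula: C13H10BrN3O6S

C13H10BrN3O6S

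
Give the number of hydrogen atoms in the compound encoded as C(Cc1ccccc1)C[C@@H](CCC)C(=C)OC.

24

Hydrogens are implicit in SMILES; fill each atom to its normal valence:
  6 × C: 2 H each → 12
  5 × C (aromatic): 1 H each → 5
  2 × C: 3 H each → 6
  1 × C: 1 H
  1 × C: no H
  1 × C (aromatic): no H
  1 × O: no H
  Total hydrogens = 24.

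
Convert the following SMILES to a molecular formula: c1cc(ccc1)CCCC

Heavy atoms from the SMILES: 10 C.
Implicit hydrogens by atom environment:
  5 × C (aromatic): 1 H each → 5
  3 × C: 2 H each → 6
  1 × C: 3 H
  1 × C (aromatic): no H
  Total hydrogens = 14.
Molecular formula: C10H14

C10H14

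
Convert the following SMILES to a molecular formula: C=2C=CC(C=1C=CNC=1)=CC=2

C10H9N

Heavy atoms from the SMILES: 10 C, 1 N.
Implicit hydrogens by atom environment:
  8 × C (aromatic): 1 H each → 8
  2 × C (aromatic): no H
  1 × N (aromatic): 1 H
  Total hydrogens = 9.
Molecular formula: C10H9N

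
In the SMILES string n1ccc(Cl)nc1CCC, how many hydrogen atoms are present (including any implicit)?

Hydrogens are implicit in SMILES; fill each atom to its normal valence:
  2 × C: 2 H each → 4
  2 × C (aromatic): 1 H each → 2
  2 × C (aromatic): no H
  2 × N (aromatic): no H
  1 × C: 3 H
  1 × Cl: no H
  Total hydrogens = 9.

9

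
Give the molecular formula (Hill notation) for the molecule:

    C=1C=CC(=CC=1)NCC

Heavy atoms from the SMILES: 8 C, 1 N.
Implicit hydrogens by atom environment:
  5 × C (aromatic): 1 H each → 5
  1 × C: 3 H
  1 × C: 2 H
  1 × C (aromatic): no H
  1 × N: 1 H
  Total hydrogens = 11.
Molecular formula: C8H11N

C8H11N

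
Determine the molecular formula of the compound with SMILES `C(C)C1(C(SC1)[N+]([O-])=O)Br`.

C5H8BrNO2S

Heavy atoms from the SMILES: 1 Br, 5 C, 1 N, 2 O, 1 S.
Implicit hydrogens by atom environment:
  2 × C: 2 H each → 4
  1 × Br: no H
  1 × C: 3 H
  1 × C: 1 H
  1 × C: no H
  1 × N (charge +1): no H
  1 × O: no H
  1 × O (charge -1): no H
  1 × S: no H
  Total hydrogens = 8.
Molecular formula: C5H8BrNO2S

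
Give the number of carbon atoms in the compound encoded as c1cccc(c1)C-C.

8

The symbol for carbon appears 8 times in the SMILES. Lowercase c denotes aromatic carbon and counts toward C.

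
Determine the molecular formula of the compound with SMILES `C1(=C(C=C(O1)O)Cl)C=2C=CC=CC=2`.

C10H7ClO2

Heavy atoms from the SMILES: 10 C, 1 Cl, 2 O.
Implicit hydrogens by atom environment:
  6 × C (aromatic): 1 H each → 6
  4 × C (aromatic): no H
  1 × Cl: no H
  1 × O: 1 H
  1 × O (aromatic): no H
  Total hydrogens = 7.
Molecular formula: C10H7ClO2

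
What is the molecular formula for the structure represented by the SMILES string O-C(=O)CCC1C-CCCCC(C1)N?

C11H21NO2

Heavy atoms from the SMILES: 11 C, 1 N, 2 O.
Implicit hydrogens by atom environment:
  8 × C: 2 H each → 16
  2 × C: 1 H each → 2
  1 × C: no H
  1 × N: 2 H
  1 × O: 1 H
  1 × O: no H
  Total hydrogens = 21.
Molecular formula: C11H21NO2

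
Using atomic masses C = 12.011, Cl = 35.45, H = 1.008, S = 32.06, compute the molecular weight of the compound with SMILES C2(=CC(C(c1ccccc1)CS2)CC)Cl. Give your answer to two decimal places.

238.77

Molecular formula: C13H15ClS.
M = 13×12.011 + 1×35.45 + 15×1.008 + 1×32.06 = 238.77 g/mol.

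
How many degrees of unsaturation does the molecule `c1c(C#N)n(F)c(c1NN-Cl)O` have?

Molecular formula from the SMILES: C5H4ClFN4O.
DoU = (2C + 2 + N − H − X)/2 = (2·5 + 2 + 4 − 4 − 2)/2 = 10/2 = 5.
(Structurally: 1 ring(s) + 4 π bond(s) = 5.)

5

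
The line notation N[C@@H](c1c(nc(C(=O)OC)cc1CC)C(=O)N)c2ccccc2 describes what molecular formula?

C17H19N3O3

Heavy atoms from the SMILES: 17 C, 3 N, 3 O.
Implicit hydrogens by atom environment:
  6 × C (aromatic): 1 H each → 6
  5 × C (aromatic): no H
  3 × O: no H
  2 × C: 3 H each → 6
  2 × C: no H
  2 × N: 2 H each → 4
  1 × C: 2 H
  1 × C: 1 H
  1 × N (aromatic): no H
  Total hydrogens = 19.
Molecular formula: C17H19N3O3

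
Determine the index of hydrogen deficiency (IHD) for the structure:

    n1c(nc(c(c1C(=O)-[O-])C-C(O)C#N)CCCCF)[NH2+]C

Molecular formula from the SMILES: C13H17FN4O3.
DoU = (2C + 2 + N − H − X)/2 = (2·13 + 2 + 4 − 17 − 1)/2 = 14/2 = 7.
(Structurally: 1 ring(s) + 6 π bond(s) = 7.)

7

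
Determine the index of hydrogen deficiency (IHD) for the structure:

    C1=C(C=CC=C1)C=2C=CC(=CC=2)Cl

Molecular formula from the SMILES: C12H9Cl.
DoU = (2C + 2 + N − H − X)/2 = (2·12 + 2 + 0 − 9 − 1)/2 = 16/2 = 8.
(Structurally: 2 ring(s) + 6 π bond(s) = 8.)

8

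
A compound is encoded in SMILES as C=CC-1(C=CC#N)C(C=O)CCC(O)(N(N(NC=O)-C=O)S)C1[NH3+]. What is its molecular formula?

Heavy atoms from the SMILES: 14 C, 5 N, 4 O, 1 S.
Implicit hydrogens by atom environment:
  8 × C: 1 H each → 8
  3 × C: 2 H each → 6
  3 × C: no H
  3 × N: no H
  3 × O: no H
  1 × N (charge +1): 3 H
  1 × N: 1 H
  1 × O: 1 H
  1 × S: 1 H
  Total hydrogens = 20.
Net charge +1.
Molecular formula: C14H20N5O4S+

C14H20N5O4S+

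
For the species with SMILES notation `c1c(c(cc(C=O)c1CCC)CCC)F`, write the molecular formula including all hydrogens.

Heavy atoms from the SMILES: 13 C, 1 F, 1 O.
Implicit hydrogens by atom environment:
  4 × C: 2 H each → 8
  4 × C (aromatic): no H
  2 × C: 3 H each → 6
  2 × C (aromatic): 1 H each → 2
  1 × C: 1 H
  1 × F: no H
  1 × O: no H
  Total hydrogens = 17.
Molecular formula: C13H17FO

C13H17FO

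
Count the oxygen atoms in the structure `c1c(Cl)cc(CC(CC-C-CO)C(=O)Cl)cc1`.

The symbol for oxygen appears 2 times in the SMILES.

2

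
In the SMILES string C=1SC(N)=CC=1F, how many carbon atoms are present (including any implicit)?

4

The symbol for carbon appears 4 times in the SMILES.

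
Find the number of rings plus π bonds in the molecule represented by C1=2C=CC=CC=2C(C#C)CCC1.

7

Molecular formula from the SMILES: C12H12.
DoU = (2C + 2 + N − H − X)/2 = (2·12 + 2 + 0 − 12 − 0)/2 = 14/2 = 7.
(Structurally: 2 ring(s) + 5 π bond(s) = 7.)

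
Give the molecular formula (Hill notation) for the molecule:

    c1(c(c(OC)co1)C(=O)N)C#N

C7H6N2O3

Heavy atoms from the SMILES: 7 C, 2 N, 3 O.
Implicit hydrogens by atom environment:
  3 × C (aromatic): no H
  2 × C: no H
  2 × O: no H
  1 × C: 3 H
  1 × C (aromatic): 1 H
  1 × N: 2 H
  1 × N: no H
  1 × O (aromatic): no H
  Total hydrogens = 6.
Molecular formula: C7H6N2O3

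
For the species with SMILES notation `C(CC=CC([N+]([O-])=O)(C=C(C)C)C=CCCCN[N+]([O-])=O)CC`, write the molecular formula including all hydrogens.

Heavy atoms from the SMILES: 16 C, 3 N, 4 O.
Implicit hydrogens by atom environment:
  6 × C: 2 H each → 12
  5 × C: 1 H each → 5
  3 × C: 3 H each → 9
  2 × C: no H
  2 × N (charge +1): no H
  2 × O: no H
  2 × O (charge -1): no H
  1 × N: 1 H
  Total hydrogens = 27.
Molecular formula: C16H27N3O4

C16H27N3O4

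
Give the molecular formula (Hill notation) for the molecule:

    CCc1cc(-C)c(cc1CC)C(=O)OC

Heavy atoms from the SMILES: 13 C, 2 O.
Implicit hydrogens by atom environment:
  4 × C: 3 H each → 12
  4 × C (aromatic): no H
  2 × C: 2 H each → 4
  2 × C (aromatic): 1 H each → 2
  2 × O: no H
  1 × C: no H
  Total hydrogens = 18.
Molecular formula: C13H18O2

C13H18O2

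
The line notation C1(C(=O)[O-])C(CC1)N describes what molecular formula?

Heavy atoms from the SMILES: 5 C, 1 N, 2 O.
Implicit hydrogens by atom environment:
  2 × C: 2 H each → 4
  2 × C: 1 H each → 2
  1 × C: no H
  1 × N: 2 H
  1 × O: no H
  1 × O (charge -1): no H
  Total hydrogens = 8.
Net charge -1.
Molecular formula: C5H8NO2-

C5H8NO2-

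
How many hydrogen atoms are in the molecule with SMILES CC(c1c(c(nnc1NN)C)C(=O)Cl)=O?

Hydrogens are implicit in SMILES; fill each atom to its normal valence:
  4 × C (aromatic): no H
  2 × C: 3 H each → 6
  2 × C: no H
  2 × N (aromatic): no H
  2 × O: no H
  1 × Cl: no H
  1 × N: 2 H
  1 × N: 1 H
  Total hydrogens = 9.

9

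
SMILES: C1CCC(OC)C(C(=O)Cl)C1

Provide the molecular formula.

Heavy atoms from the SMILES: 8 C, 1 Cl, 2 O.
Implicit hydrogens by atom environment:
  4 × C: 2 H each → 8
  2 × C: 1 H each → 2
  2 × O: no H
  1 × C: 3 H
  1 × C: no H
  1 × Cl: no H
  Total hydrogens = 13.
Molecular formula: C8H13ClO2

C8H13ClO2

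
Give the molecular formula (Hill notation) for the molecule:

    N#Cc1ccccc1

C7H5N

Heavy atoms from the SMILES: 7 C, 1 N.
Implicit hydrogens by atom environment:
  5 × C (aromatic): 1 H each → 5
  1 × C (aromatic): no H
  1 × C: no H
  1 × N: no H
  Total hydrogens = 5.
Molecular formula: C7H5N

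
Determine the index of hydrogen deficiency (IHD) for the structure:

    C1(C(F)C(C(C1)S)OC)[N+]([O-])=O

Molecular formula from the SMILES: C6H10FNO3S.
DoU = (2C + 2 + N − H − X)/2 = (2·6 + 2 + 1 − 10 − 1)/2 = 4/2 = 2.
(Structurally: 1 ring(s) + 1 π bond(s) = 2.)

2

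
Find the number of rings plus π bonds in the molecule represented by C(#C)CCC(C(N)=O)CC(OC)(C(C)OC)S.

Molecular formula from the SMILES: C12H21NO3S.
DoU = (2C + 2 + N − H − X)/2 = (2·12 + 2 + 1 − 21 − 0)/2 = 6/2 = 3.
(Structurally: 0 ring(s) + 3 π bond(s) = 3.)

3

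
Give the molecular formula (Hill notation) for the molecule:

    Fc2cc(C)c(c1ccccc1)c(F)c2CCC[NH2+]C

C17H20F2N+

Heavy atoms from the SMILES: 17 C, 2 F, 1 N.
Implicit hydrogens by atom environment:
  6 × C (aromatic): 1 H each → 6
  6 × C (aromatic): no H
  3 × C: 2 H each → 6
  2 × C: 3 H each → 6
  2 × F: no H
  1 × N (charge +1): 2 H
  Total hydrogens = 20.
Net charge +1.
Molecular formula: C17H20F2N+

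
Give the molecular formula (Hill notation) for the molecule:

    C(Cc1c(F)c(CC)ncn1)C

Heavy atoms from the SMILES: 9 C, 1 F, 2 N.
Implicit hydrogens by atom environment:
  3 × C: 2 H each → 6
  3 × C (aromatic): no H
  2 × C: 3 H each → 6
  2 × N (aromatic): no H
  1 × C (aromatic): 1 H
  1 × F: no H
  Total hydrogens = 13.
Molecular formula: C9H13FN2

C9H13FN2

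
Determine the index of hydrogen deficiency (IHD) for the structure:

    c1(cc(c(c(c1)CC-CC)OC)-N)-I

4

Molecular formula from the SMILES: C11H16INO.
DoU = (2C + 2 + N − H − X)/2 = (2·11 + 2 + 1 − 16 − 1)/2 = 8/2 = 4.
(Structurally: 1 ring(s) + 3 π bond(s) = 4.)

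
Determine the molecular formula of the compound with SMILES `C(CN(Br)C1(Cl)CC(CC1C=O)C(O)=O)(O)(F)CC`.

C11H16BrClFNO4

Heavy atoms from the SMILES: 1 Br, 11 C, 1 Cl, 1 F, 1 N, 4 O.
Implicit hydrogens by atom environment:
  4 × C: 2 H each → 8
  3 × C: 1 H each → 3
  3 × C: no H
  2 × O: 1 H each → 2
  2 × O: no H
  1 × Br: no H
  1 × C: 3 H
  1 × Cl: no H
  1 × F: no H
  1 × N: no H
  Total hydrogens = 16.
Molecular formula: C11H16BrClFNO4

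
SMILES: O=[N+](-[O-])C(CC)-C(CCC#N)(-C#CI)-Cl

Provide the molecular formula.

Heavy atoms from the SMILES: 9 C, 1 Cl, 1 I, 2 N, 2 O.
Implicit hydrogens by atom environment:
  4 × C: no H
  3 × C: 2 H each → 6
  1 × C: 3 H
  1 × C: 1 H
  1 × Cl: no H
  1 × I: no H
  1 × N: no H
  1 × N (charge +1): no H
  1 × O: no H
  1 × O (charge -1): no H
  Total hydrogens = 10.
Molecular formula: C9H10ClIN2O2

C9H10ClIN2O2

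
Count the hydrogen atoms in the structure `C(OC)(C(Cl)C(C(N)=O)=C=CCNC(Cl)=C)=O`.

Hydrogens are implicit in SMILES; fill each atom to its normal valence:
  5 × C: no H
  3 × O: no H
  2 × C: 2 H each → 4
  2 × C: 1 H each → 2
  2 × Cl: no H
  1 × C: 3 H
  1 × N: 2 H
  1 × N: 1 H
  Total hydrogens = 12.

12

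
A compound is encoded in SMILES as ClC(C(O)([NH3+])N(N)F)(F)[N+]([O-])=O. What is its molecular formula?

Heavy atoms from the SMILES: 2 C, 1 Cl, 2 F, 4 N, 3 O.
Implicit hydrogens by atom environment:
  2 × C: no H
  2 × F: no H
  1 × Cl: no H
  1 × N (charge +1): 3 H
  1 × N: 2 H
  1 × N: no H
  1 × N (charge +1): no H
  1 × O: 1 H
  1 × O: no H
  1 × O (charge -1): no H
  Total hydrogens = 6.
Net charge +1.
Molecular formula: C2H6ClF2N4O3+

C2H6ClF2N4O3+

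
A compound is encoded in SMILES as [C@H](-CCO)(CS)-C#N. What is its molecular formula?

Heavy atoms from the SMILES: 5 C, 1 N, 1 O, 1 S.
Implicit hydrogens by atom environment:
  3 × C: 2 H each → 6
  1 × C: 1 H
  1 × C: no H
  1 × N: no H
  1 × O: 1 H
  1 × S: 1 H
  Total hydrogens = 9.
Molecular formula: C5H9NOS

C5H9NOS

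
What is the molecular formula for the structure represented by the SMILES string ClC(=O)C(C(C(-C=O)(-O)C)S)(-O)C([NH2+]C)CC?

Heavy atoms from the SMILES: 10 C, 1 Cl, 1 N, 4 O, 1 S.
Implicit hydrogens by atom environment:
  3 × C: 3 H each → 9
  3 × C: 1 H each → 3
  3 × C: no H
  2 × O: 1 H each → 2
  2 × O: no H
  1 × C: 2 H
  1 × Cl: no H
  1 × N (charge +1): 2 H
  1 × S: 1 H
  Total hydrogens = 19.
Net charge +1.
Molecular formula: C10H19ClNO4S+

C10H19ClNO4S+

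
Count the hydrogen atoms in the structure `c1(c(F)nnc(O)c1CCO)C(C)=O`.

9

Hydrogens are implicit in SMILES; fill each atom to its normal valence:
  4 × C (aromatic): no H
  2 × C: 2 H each → 4
  2 × N (aromatic): no H
  2 × O: 1 H each → 2
  1 × C: 3 H
  1 × C: no H
  1 × F: no H
  1 × O: no H
  Total hydrogens = 9.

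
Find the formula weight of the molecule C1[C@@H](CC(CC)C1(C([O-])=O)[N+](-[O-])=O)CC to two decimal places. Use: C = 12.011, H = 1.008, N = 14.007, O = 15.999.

Molecular formula: C10H16NO4-.
M = 10×12.011 + 16×1.008 + 1×14.007 + 4×15.999 = 214.24 g/mol.

214.24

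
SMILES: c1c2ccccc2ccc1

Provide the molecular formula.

Heavy atoms from the SMILES: 10 C.
Implicit hydrogens by atom environment:
  8 × C (aromatic): 1 H each → 8
  2 × C (aromatic): no H
  Total hydrogens = 8.
Molecular formula: C10H8

C10H8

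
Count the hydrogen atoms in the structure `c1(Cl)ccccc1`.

5

Hydrogens are implicit in SMILES; fill each atom to its normal valence:
  5 × C (aromatic): 1 H each → 5
  1 × C (aromatic): no H
  1 × Cl: no H
  Total hydrogens = 5.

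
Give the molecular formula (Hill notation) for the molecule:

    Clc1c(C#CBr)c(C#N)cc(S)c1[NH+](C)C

Heavy atoms from the SMILES: 1 Br, 11 C, 1 Cl, 2 N, 1 S.
Implicit hydrogens by atom environment:
  5 × C (aromatic): no H
  3 × C: no H
  2 × C: 3 H each → 6
  1 × Br: no H
  1 × C (aromatic): 1 H
  1 × Cl: no H
  1 × N (charge +1): 1 H
  1 × N: no H
  1 × S: 1 H
  Total hydrogens = 9.
Net charge +1.
Molecular formula: C11H9BrClN2S+

C11H9BrClN2S+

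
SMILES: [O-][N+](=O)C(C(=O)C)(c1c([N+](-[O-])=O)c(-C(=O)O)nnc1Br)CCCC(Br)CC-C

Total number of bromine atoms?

The symbol for bromine appears 2 times in the SMILES.

2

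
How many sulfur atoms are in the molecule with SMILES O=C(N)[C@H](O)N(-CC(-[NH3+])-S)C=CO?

The symbol for sulfur appears 1 time in the SMILES.

1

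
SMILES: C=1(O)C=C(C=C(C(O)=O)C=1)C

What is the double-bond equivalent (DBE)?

Molecular formula from the SMILES: C8H8O3.
DoU = (2C + 2 + N − H − X)/2 = (2·8 + 2 + 0 − 8 − 0)/2 = 10/2 = 5.
(Structurally: 1 ring(s) + 4 π bond(s) = 5.)

5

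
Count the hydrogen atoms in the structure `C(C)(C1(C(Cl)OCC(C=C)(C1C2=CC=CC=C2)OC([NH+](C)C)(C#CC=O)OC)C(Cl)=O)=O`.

Hydrogens are implicit in SMILES; fill each atom to its normal valence:
  7 × C: no H
  6 × O: no H
  5 × C (aromatic): 1 H each → 5
  4 × C: 3 H each → 12
  4 × C: 1 H each → 4
  2 × C: 2 H each → 4
  2 × Cl: no H
  1 × C (aromatic): no H
  1 × N (charge +1): 1 H
  Total hydrogens = 26.

26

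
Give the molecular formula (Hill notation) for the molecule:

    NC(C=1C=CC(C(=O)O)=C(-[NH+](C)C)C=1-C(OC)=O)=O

Heavy atoms from the SMILES: 12 C, 2 N, 5 O.
Implicit hydrogens by atom environment:
  4 × C (aromatic): no H
  4 × O: no H
  3 × C: 3 H each → 9
  3 × C: no H
  2 × C (aromatic): 1 H each → 2
  1 × N: 2 H
  1 × N (charge +1): 1 H
  1 × O: 1 H
  Total hydrogens = 15.
Net charge +1.
Molecular formula: C12H15N2O5+

C12H15N2O5+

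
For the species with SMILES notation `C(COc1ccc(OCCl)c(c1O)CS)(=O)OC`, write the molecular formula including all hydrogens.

C11H13ClO5S

Heavy atoms from the SMILES: 11 C, 1 Cl, 5 O, 1 S.
Implicit hydrogens by atom environment:
  4 × C (aromatic): no H
  4 × O: no H
  3 × C: 2 H each → 6
  2 × C (aromatic): 1 H each → 2
  1 × C: 3 H
  1 × C: no H
  1 × Cl: no H
  1 × O: 1 H
  1 × S: 1 H
  Total hydrogens = 13.
Molecular formula: C11H13ClO5S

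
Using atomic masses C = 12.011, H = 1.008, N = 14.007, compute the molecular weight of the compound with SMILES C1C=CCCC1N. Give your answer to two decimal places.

97.16

Molecular formula: C6H11N.
M = 6×12.011 + 11×1.008 + 1×14.007 = 97.16 g/mol.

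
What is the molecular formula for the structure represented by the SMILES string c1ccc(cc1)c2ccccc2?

Heavy atoms from the SMILES: 12 C.
Implicit hydrogens by atom environment:
  10 × C (aromatic): 1 H each → 10
  2 × C (aromatic): no H
  Total hydrogens = 10.
Molecular formula: C12H10

C12H10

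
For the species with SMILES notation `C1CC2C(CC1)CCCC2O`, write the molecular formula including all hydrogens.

Heavy atoms from the SMILES: 10 C, 1 O.
Implicit hydrogens by atom environment:
  7 × C: 2 H each → 14
  3 × C: 1 H each → 3
  1 × O: 1 H
  Total hydrogens = 18.
Molecular formula: C10H18O

C10H18O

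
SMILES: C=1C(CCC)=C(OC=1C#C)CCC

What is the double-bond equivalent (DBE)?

5

Molecular formula from the SMILES: C12H16O.
DoU = (2C + 2 + N − H − X)/2 = (2·12 + 2 + 0 − 16 − 0)/2 = 10/2 = 5.
(Structurally: 1 ring(s) + 4 π bond(s) = 5.)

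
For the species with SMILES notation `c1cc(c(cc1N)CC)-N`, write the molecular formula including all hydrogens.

Heavy atoms from the SMILES: 8 C, 2 N.
Implicit hydrogens by atom environment:
  3 × C (aromatic): 1 H each → 3
  3 × C (aromatic): no H
  2 × N: 2 H each → 4
  1 × C: 3 H
  1 × C: 2 H
  Total hydrogens = 12.
Molecular formula: C8H12N2

C8H12N2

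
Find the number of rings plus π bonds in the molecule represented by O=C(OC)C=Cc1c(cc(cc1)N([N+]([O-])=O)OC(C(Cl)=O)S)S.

Molecular formula from the SMILES: C12H11ClN2O6S2.
DoU = (2C + 2 + N − H − X)/2 = (2·12 + 2 + 2 − 11 − 1)/2 = 16/2 = 8.
(Structurally: 1 ring(s) + 7 π bond(s) = 8.)

8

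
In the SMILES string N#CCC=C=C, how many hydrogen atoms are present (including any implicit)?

Hydrogens are implicit in SMILES; fill each atom to its normal valence:
  2 × C: 2 H each → 4
  2 × C: no H
  1 × C: 1 H
  1 × N: no H
  Total hydrogens = 5.

5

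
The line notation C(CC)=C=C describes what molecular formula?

Heavy atoms from the SMILES: 5 C.
Implicit hydrogens by atom environment:
  2 × C: 2 H each → 4
  1 × C: 3 H
  1 × C: 1 H
  1 × C: no H
  Total hydrogens = 8.
Molecular formula: C5H8

C5H8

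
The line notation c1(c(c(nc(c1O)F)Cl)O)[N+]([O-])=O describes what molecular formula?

C5H2ClFN2O4

Heavy atoms from the SMILES: 5 C, 1 Cl, 1 F, 2 N, 4 O.
Implicit hydrogens by atom environment:
  5 × C (aromatic): no H
  2 × O: 1 H each → 2
  1 × Cl: no H
  1 × F: no H
  1 × N (aromatic): no H
  1 × N (charge +1): no H
  1 × O: no H
  1 × O (charge -1): no H
  Total hydrogens = 2.
Molecular formula: C5H2ClFN2O4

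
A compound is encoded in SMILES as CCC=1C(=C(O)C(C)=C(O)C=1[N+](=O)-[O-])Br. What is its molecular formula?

Heavy atoms from the SMILES: 1 Br, 9 C, 1 N, 4 O.
Implicit hydrogens by atom environment:
  6 × C (aromatic): no H
  2 × C: 3 H each → 6
  2 × O: 1 H each → 2
  1 × Br: no H
  1 × C: 2 H
  1 × N (charge +1): no H
  1 × O: no H
  1 × O (charge -1): no H
  Total hydrogens = 10.
Molecular formula: C9H10BrNO4

C9H10BrNO4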